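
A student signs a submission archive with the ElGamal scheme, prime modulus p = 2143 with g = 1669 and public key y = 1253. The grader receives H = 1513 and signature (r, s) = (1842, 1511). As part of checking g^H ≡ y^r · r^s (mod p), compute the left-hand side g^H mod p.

1669^2 = 2785561 ≡ 1804
1669^4 ≡ 1804^2 = 3254416 ≡ 1342
1669^8 ≡ 1342^2 = 1800964 ≡ 844
1669^16 ≡ 844^2 = 712336 ≡ 860
1669^32 ≡ 860^2 = 739600 ≡ 265
1669^64 ≡ 265^2 = 70225 ≡ 1649
1669^128 ≡ 1649^2 = 2719201 ≡ 1877
1669^256 ≡ 1877^2 = 3523129 ≡ 37
1669^512 ≡ 37^2 = 1369
1669^1024 ≡ 1369^2 = 1874161 ≡ 1179
1513 = 1024 + 256 + 128 + 64 + 32 + 8 + 1, so 1669^1513 ≡ 1179·37·1877·1649·265·844·1669 ≡ 1932 (mod 2143)

1932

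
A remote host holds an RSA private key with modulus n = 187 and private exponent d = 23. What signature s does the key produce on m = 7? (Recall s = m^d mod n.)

46

Squares mod 187: m^1≡7, m^2≡49, m^4≡157, m^8≡152, m^16≡103
23 = 16 + 4 + 2 + 1, so m^23 ≡ 103·157·49·7 ≡ 46 (mod 187)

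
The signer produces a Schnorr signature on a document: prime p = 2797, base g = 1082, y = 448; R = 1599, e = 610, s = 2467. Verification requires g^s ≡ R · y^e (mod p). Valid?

g^s mod p:
Squares mod 2797: 1082^1≡1082, 1082^2≡1578, 1082^4≡754, 1082^8≡725, 1082^16≡2586, 1082^32≡2566, 1082^64≡218, 1082^128≡2772, 1082^256≡625, 1082^512≡1842, 1082^1024≡203, 1082^2048≡2051
2467 = 2048 + 256 + 128 + 32 + 2 + 1, so 1082^2467 ≡ 2051·625·2772·2566·1578·1082 ≡ 665 (mod 2797)
R · y^e mod p:
Squares mod 2797: 448^1≡448, 448^2≡2117, 448^4≡895, 448^8≡1083, 448^16≡946, 448^32≡2673, 448^64≡1391, 448^128≡2154, 448^256≡2290, 448^512≡2522
610 = 512 + 64 + 32 + 2, so 448^610 ≡ 2522·1391·2673·2117 ≡ 931 (mod 2797)
1599·931 = 1488669 ≡ 665 (mod 2797)
665 ≡ 665 (mod 2797); signature holds.

yes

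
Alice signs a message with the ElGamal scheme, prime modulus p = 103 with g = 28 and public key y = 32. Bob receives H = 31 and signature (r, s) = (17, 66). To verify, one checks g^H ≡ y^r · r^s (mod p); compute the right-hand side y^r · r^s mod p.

59

32^2 = 1024 ≡ 97
32^4 ≡ 97^2 = 9409 ≡ 36
32^8 ≡ 36^2 = 1296 ≡ 60
32^16 ≡ 60^2 = 3600 ≡ 98
17 = 16 + 1, so 32^17 ≡ 98·32 ≡ 46 (mod 103)
17^2 = 289 ≡ 83
17^4 ≡ 83^2 = 6889 ≡ 91
17^8 ≡ 91^2 = 8281 ≡ 41
17^16 ≡ 41^2 = 1681 ≡ 33
17^32 ≡ 33^2 = 1089 ≡ 59
17^64 ≡ 59^2 = 3481 ≡ 82
66 = 64 + 2, so 17^66 ≡ 82·83 ≡ 8 (mod 103)
y^r · r^s ≡ 46·8 = 368 ≡ 59 (mod 103)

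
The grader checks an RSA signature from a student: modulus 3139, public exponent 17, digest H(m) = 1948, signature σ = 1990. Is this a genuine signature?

forged

σ^2 ≡ 1990^2 = 3960100 ≡ 1821
σ^4 ≡ 1821^2 = 3316041 ≡ 1257
σ^8 ≡ 1257^2 = 1580049 ≡ 1132
σ^16 ≡ 1132^2 = 1281424 ≡ 712
17 = 16 + 1, so σ^17 ≡ 712·1990 ≡ 1191 (mod 3139)
1191 ≠ 1948, so verification fails.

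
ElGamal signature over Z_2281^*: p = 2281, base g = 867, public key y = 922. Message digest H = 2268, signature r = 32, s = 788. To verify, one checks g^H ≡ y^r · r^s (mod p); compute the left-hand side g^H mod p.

372

867^2 = 751689 ≡ 1240
867^4 ≡ 1240^2 = 1537600 ≡ 206
867^8 ≡ 206^2 = 42436 ≡ 1378
867^16 ≡ 1378^2 = 1898884 ≡ 1092
867^32 ≡ 1092^2 = 1192464 ≡ 1782
867^64 ≡ 1782^2 = 3175524 ≡ 372
867^128 ≡ 372^2 = 138384 ≡ 1524
867^256 ≡ 1524^2 = 2322576 ≡ 518
867^512 ≡ 518^2 = 268324 ≡ 1447
867^1024 ≡ 1447^2 = 2093809 ≡ 2132
867^2048 ≡ 2132^2 = 4545424 ≡ 1672
2268 = 2048 + 128 + 64 + 16 + 8 + 4, so 867^2268 ≡ 1672·1524·372·1092·1378·206 ≡ 372 (mod 2281)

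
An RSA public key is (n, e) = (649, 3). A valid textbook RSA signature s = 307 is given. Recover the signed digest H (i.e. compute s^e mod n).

76

s^2 ≡ 307^2 = 94249 ≡ 144
3 = 2 + 1, so s^3 ≡ 144·307 ≡ 76 (mod 649)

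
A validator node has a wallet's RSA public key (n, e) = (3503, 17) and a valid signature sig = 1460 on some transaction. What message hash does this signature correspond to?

2347

Squares mod 3503: sig^1≡1460, sig^2≡1776, sig^4≡1476, sig^8≡3213, sig^16≡28
17 = 16 + 1, so sig^17 ≡ 28·1460 ≡ 2347 (mod 3503)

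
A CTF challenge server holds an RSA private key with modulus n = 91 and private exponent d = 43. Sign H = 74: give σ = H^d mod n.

74

H^2 ≡ 74^2 = 5476 ≡ 16
H^4 ≡ 16^2 = 256 ≡ 74
H^8 ≡ 74^2 = 5476 ≡ 16
H^16 ≡ 16^2 = 256 ≡ 74
H^32 ≡ 74^2 = 5476 ≡ 16
43 = 32 + 8 + 2 + 1, so H^43 ≡ 16·16·16·74 ≡ 74 (mod 91)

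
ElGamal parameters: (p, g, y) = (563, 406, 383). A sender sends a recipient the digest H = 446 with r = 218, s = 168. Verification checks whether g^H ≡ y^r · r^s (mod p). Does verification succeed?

Left side g^H mod p:
406^2 = 164836 ≡ 440
406^4 ≡ 440^2 = 193600 ≡ 491
406^8 ≡ 491^2 = 241081 ≡ 117
406^16 ≡ 117^2 = 13689 ≡ 177
406^32 ≡ 177^2 = 31329 ≡ 364
406^64 ≡ 364^2 = 132496 ≡ 191
406^128 ≡ 191^2 = 36481 ≡ 449
406^256 ≡ 449^2 = 201601 ≡ 47
446 = 256 + 128 + 32 + 16 + 8 + 4 + 2, so 406^446 ≡ 47·449·364·177·117·491·440 ≡ 548 (mod 563)
Right side y^r · r^s mod p:
383^2 = 146689 ≡ 309
383^4 ≡ 309^2 = 95481 ≡ 334
383^8 ≡ 334^2 = 111556 ≡ 82
383^16 ≡ 82^2 = 6724 ≡ 531
383^32 ≡ 531^2 = 281961 ≡ 461
383^64 ≡ 461^2 = 212521 ≡ 270
383^128 ≡ 270^2 = 72900 ≡ 273
218 = 128 + 64 + 16 + 8 + 2, so 383^218 ≡ 273·270·531·82·309 ≡ 187 (mod 563)
218^2 = 47524 ≡ 232
218^4 ≡ 232^2 = 53824 ≡ 339
218^8 ≡ 339^2 = 114921 ≡ 69
218^16 ≡ 69^2 = 4761 ≡ 257
218^32 ≡ 257^2 = 66049 ≡ 178
218^64 ≡ 178^2 = 31684 ≡ 156
218^128 ≡ 156^2 = 24336 ≡ 127
168 = 128 + 32 + 8, so 218^168 ≡ 127·178·69 ≡ 304 (mod 563)
187·304 = 56848 ≡ 548 (mod 563)
548 ≡ 548 (mod 563), so the signature is genuine.

passes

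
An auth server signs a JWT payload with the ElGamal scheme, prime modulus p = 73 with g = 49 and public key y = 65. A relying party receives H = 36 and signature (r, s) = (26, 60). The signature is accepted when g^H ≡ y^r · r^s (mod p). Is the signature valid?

Left side g^H mod p:
49^2 = 2401 ≡ 65
49^4 ≡ 65^2 = 4225 ≡ 64
49^8 ≡ 64^2 = 4096 ≡ 8
49^16 ≡ 8^2 = 64
49^32 ≡ 64^2 = 4096 ≡ 8
36 = 32 + 4, so 49^36 ≡ 8·64 ≡ 1 (mod 73)
Right side y^r · r^s mod p:
65^2 = 4225 ≡ 64
65^4 ≡ 64^2 = 4096 ≡ 8
65^8 ≡ 8^2 = 64
65^16 ≡ 64^2 = 4096 ≡ 8
26 = 16 + 8 + 2, so 65^26 ≡ 8·64·64 ≡ 64 (mod 73)
26^2 = 676 ≡ 19
26^4 ≡ 19^2 = 361 ≡ 69
26^8 ≡ 69^2 = 4761 ≡ 16
26^16 ≡ 16^2 = 256 ≡ 37
26^32 ≡ 37^2 = 1369 ≡ 55
60 = 32 + 16 + 8 + 4, so 26^60 ≡ 55·37·16·69 ≡ 65 (mod 73)
64·65 = 4160 ≡ 72 (mod 73)
1 ≠ 72, so verification fails.

invalid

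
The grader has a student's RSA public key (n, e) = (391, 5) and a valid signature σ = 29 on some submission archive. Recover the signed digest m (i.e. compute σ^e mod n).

σ^2 ≡ 29^2 = 841 ≡ 59
σ^4 ≡ 59^2 = 3481 ≡ 353
5 = 4 + 1, so σ^5 ≡ 353·29 ≡ 71 (mod 391)

71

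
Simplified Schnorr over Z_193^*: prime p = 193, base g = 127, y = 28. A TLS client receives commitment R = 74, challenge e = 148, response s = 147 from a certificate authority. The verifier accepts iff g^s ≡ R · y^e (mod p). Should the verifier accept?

g^s mod p:
127^2 = 16129 ≡ 110
127^4 ≡ 110^2 = 12100 ≡ 134
127^8 ≡ 134^2 = 17956 ≡ 7
127^16 ≡ 7^2 = 49
127^32 ≡ 49^2 = 2401 ≡ 85
127^64 ≡ 85^2 = 7225 ≡ 84
127^128 ≡ 84^2 = 7056 ≡ 108
147 = 128 + 16 + 2 + 1, so 127^147 ≡ 108·49·110·127 ≡ 11 (mod 193)
R · y^e mod p:
28^2 = 784 ≡ 12
28^4 ≡ 12^2 = 144
28^8 ≡ 144^2 = 20736 ≡ 85
28^16 ≡ 85^2 = 7225 ≡ 84
28^32 ≡ 84^2 = 7056 ≡ 108
28^64 ≡ 108^2 = 11664 ≡ 84
28^128 ≡ 84^2 = 7056 ≡ 108
148 = 128 + 16 + 4, so 28^148 ≡ 108·84·144 ≡ 144 (mod 193)
74·144 = 10656 ≡ 41 (mod 193)
11 ≠ 41; the check fails.

reject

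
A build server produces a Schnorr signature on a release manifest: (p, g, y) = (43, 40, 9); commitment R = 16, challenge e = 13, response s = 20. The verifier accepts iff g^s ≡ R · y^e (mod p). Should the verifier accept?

reject

g^s mod p:
40^2 = 1600 ≡ 9
40^4 ≡ 9^2 = 81 ≡ 38
40^8 ≡ 38^2 = 1444 ≡ 25
40^16 ≡ 25^2 = 625 ≡ 23
20 = 16 + 4, so 40^20 ≡ 23·38 ≡ 14 (mod 43)
R · y^e mod p:
9^2 = 81 ≡ 38
9^4 ≡ 38^2 = 1444 ≡ 25
9^8 ≡ 25^2 = 625 ≡ 23
13 = 8 + 4 + 1, so 9^13 ≡ 23·25·9 ≡ 15 (mod 43)
16·15 = 240 ≡ 25 (mod 43)
14 ≠ 25; the check fails.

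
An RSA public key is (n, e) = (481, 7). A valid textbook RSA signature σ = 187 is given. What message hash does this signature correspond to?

424

σ^2 ≡ 187^2 = 34969 ≡ 337
σ^4 ≡ 337^2 = 113569 ≡ 53
7 = 4 + 2 + 1, so σ^7 ≡ 53·337·187 ≡ 424 (mod 481)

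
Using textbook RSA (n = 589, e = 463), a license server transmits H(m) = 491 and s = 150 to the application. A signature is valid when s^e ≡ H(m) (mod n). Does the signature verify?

verifies

s^2 ≡ 150^2 = 22500 ≡ 118
s^4 ≡ 118^2 = 13924 ≡ 377
s^8 ≡ 377^2 = 142129 ≡ 180
s^16 ≡ 180^2 = 32400 ≡ 5
s^32 ≡ 5^2 = 25
s^64 ≡ 25^2 = 625 ≡ 36
s^128 ≡ 36^2 = 1296 ≡ 118
s^256 ≡ 118^2 = 13924 ≡ 377
463 = 256 + 128 + 64 + 8 + 4 + 2 + 1, so s^463 ≡ 377·118·36·180·377·118·150 ≡ 491 (mod 589)
Since 491 equals the digest 491, verification succeeds.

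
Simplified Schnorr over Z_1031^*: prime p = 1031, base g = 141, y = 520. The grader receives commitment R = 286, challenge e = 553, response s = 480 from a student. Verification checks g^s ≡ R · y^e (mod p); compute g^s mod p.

141^480 mod 1031 = 162

162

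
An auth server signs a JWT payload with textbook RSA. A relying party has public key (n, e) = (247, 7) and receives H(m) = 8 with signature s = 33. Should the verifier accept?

reject

Squares mod 247: s^1≡33, s^2≡101, s^4≡74
7 = 4 + 2 + 1, so s^7 ≡ 74·101·33 ≡ 136 (mod 247)
The recovered value 136 does not match the digest 8.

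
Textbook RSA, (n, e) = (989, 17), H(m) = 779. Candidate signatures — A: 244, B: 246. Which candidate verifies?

A

Candidate A: 244^2 = 59536 ≡ 196; 244^4 ≡ 196^2 = 38416 ≡ 834; 244^8 ≡ 834^2 = 695556 ≡ 289; 244^16 ≡ 289^2 = 83521 ≡ 445; 17 = 16 + 1, so 244^17 ≡ 445·244 ≡ 779 (mod 989)
  → matches H(m) = 779
Candidate B: 246^2 = 60516 ≡ 187; 246^4 ≡ 187^2 = 34969 ≡ 354; 246^8 ≡ 354^2 = 125316 ≡ 702; 246^16 ≡ 702^2 = 492804 ≡ 282; 17 = 16 + 1, so 246^17 ≡ 282·246 ≡ 142 (mod 989)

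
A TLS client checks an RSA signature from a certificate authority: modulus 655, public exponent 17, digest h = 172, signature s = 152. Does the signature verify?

Squares mod 655: s^1≡152, s^2≡179, s^4≡601, s^8≡296, s^16≡501
17 = 16 + 1, so s^17 ≡ 501·152 ≡ 172 (mod 655)
Since 172 equals the digest 172, verification succeeds.

verifies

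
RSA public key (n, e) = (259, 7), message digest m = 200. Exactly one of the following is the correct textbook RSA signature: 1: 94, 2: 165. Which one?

Candidate 1: 94^2 = 8836 ≡ 30; 94^4 ≡ 30^2 = 900 ≡ 123; 7 = 4 + 2 + 1, so 94^7 ≡ 123·30·94 ≡ 59 (mod 259)
Candidate 2: 165^2 = 27225 ≡ 30; 165^4 ≡ 30^2 = 900 ≡ 123; 7 = 4 + 2 + 1, so 165^7 ≡ 123·30·165 ≡ 200 (mod 259)
  → matches m = 200

2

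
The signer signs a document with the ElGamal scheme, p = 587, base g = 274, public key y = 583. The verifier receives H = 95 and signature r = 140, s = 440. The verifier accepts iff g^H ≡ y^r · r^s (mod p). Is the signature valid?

invalid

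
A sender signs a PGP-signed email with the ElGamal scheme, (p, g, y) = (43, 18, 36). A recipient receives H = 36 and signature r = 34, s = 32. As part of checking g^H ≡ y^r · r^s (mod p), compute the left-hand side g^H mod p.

21

Squares mod 43: 18^1≡18, 18^2≡23, 18^4≡13, 18^8≡40, 18^16≡9, 18^32≡38
36 = 32 + 4, so 18^36 ≡ 38·13 ≡ 21 (mod 43)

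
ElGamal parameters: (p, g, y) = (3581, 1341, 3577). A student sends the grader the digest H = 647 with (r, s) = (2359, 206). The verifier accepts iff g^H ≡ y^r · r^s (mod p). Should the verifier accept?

reject

Left side g^H mod p:
Squares mod 3581: 1341^1≡1341, 1341^2≡619, 1341^4≡3575, 1341^8≡36, 1341^16≡1296, 1341^32≡127, 1341^64≡1805, 1341^128≡2896, 1341^256≡114, 1341^512≡2253
647 = 512 + 128 + 4 + 2 + 1, so 1341^647 ≡ 2253·2896·3575·619·1341 ≡ 2262 (mod 3581)
Right side y^r · r^s mod p:
Squares mod 3581: 3577^1≡3577, 3577^2≡16, 3577^4≡256, 3577^8≡1078, 3577^16≡1840, 3577^32≡1555, 3577^64≡850, 3577^128≡2719, 3577^256≡1777, 3577^512≡2868, 3577^1024≡3448, 3577^2048≡3365
2359 = 2048 + 256 + 32 + 16 + 4 + 2 + 1, so 3577^2359 ≡ 3365·1777·1555·1840·256·16·3577 ≡ 2189 (mod 3581)
Squares mod 3581: 2359^1≡2359, 2359^2≡7, 2359^4≡49, 2359^8≡2401, 2359^16≡2972, 2359^32≡2038, 2359^64≡3065, 2359^128≡1262
206 = 128 + 64 + 8 + 4 + 2, so 2359^206 ≡ 1262·3065·2401·49·7 ≡ 2284 (mod 3581)
2189·2284 = 4999676 ≡ 600 (mod 3581)
2262 ≠ 600, so verification fails.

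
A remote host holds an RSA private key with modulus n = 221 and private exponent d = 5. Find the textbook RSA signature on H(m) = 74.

211

(H(m))^2 ≡ 74^2 = 5476 ≡ 172
(H(m))^4 ≡ 172^2 = 29584 ≡ 191
5 = 4 + 1, so (H(m))^5 ≡ 191·74 ≡ 211 (mod 221)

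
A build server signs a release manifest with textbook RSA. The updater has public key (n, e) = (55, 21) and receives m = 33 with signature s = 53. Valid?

no

s^2 ≡ 53^2 = 2809 ≡ 4
s^4 ≡ 4^2 = 16
s^8 ≡ 16^2 = 256 ≡ 36
s^16 ≡ 36^2 = 1296 ≡ 31
21 = 16 + 4 + 1, so s^21 ≡ 31·16·53 ≡ 53 (mod 55)
s^21 mod 55 = 53, but m = 33.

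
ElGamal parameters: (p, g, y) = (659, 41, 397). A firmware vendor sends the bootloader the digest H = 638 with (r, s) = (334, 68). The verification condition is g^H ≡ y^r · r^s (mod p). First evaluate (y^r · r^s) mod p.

397^334 mod 659 = 185
334^68 mod 659 = 514
y^r · r^s ≡ 185·514 = 95090 ≡ 194 (mod 659)

194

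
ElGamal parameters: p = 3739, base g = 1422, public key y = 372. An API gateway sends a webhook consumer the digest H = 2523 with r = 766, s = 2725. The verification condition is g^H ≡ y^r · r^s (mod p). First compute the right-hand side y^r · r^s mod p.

372^2 = 138384 ≡ 41
372^4 ≡ 41^2 = 1681
372^8 ≡ 1681^2 = 2825761 ≡ 2816
372^16 ≡ 2816^2 = 7929856 ≡ 3176
372^32 ≡ 3176^2 = 10086976 ≡ 2893
372^64 ≡ 2893^2 = 8369449 ≡ 1567
372^128 ≡ 1567^2 = 2455489 ≡ 2705
372^256 ≡ 2705^2 = 7317025 ≡ 3541
372^512 ≡ 3541^2 = 12538681 ≡ 1814
766 = 512 + 128 + 64 + 32 + 16 + 8 + 4 + 2, so 372^766 ≡ 1814·2705·1567·2893·3176·2816·1681·41 ≡ 724 (mod 3739)
766^2 = 586756 ≡ 3472
766^4 ≡ 3472^2 = 12054784 ≡ 248
766^8 ≡ 248^2 = 61504 ≡ 1680
766^16 ≡ 1680^2 = 2822400 ≡ 3194
766^32 ≡ 3194^2 = 10201636 ≡ 1644
766^64 ≡ 1644^2 = 2702736 ≡ 3178
766^128 ≡ 3178^2 = 10099684 ≡ 645
766^256 ≡ 645^2 = 416025 ≡ 996
766^512 ≡ 996^2 = 992016 ≡ 1181
766^1024 ≡ 1181^2 = 1394761 ≡ 114
766^2048 ≡ 114^2 = 12996 ≡ 1779
2725 = 2048 + 512 + 128 + 32 + 4 + 1, so 766^2725 ≡ 1779·1181·645·1644·248·766 ≡ 2971 (mod 3739)
y^r · r^s ≡ 724·2971 = 2151004 ≡ 1079 (mod 3739)

1079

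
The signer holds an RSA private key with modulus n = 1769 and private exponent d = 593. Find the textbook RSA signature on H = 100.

354

H^2 ≡ 100^2 = 10000 ≡ 1155
H^4 ≡ 1155^2 = 1334025 ≡ 199
H^8 ≡ 199^2 = 39601 ≡ 683
H^16 ≡ 683^2 = 466489 ≡ 1242
H^32 ≡ 1242^2 = 1542564 ≡ 1765
H^64 ≡ 1765^2 = 3115225 ≡ 16
H^128 ≡ 16^2 = 256
H^256 ≡ 256^2 = 65536 ≡ 83
H^512 ≡ 83^2 = 6889 ≡ 1582
593 = 512 + 64 + 16 + 1, so H^593 ≡ 1582·16·1242·100 ≡ 354 (mod 1769)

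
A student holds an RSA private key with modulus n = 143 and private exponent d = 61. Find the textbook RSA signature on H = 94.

Squares mod 143: H^1≡94, H^2≡113, H^4≡42, H^8≡48, H^16≡16, H^32≡113
61 = 32 + 16 + 8 + 4 + 1, so H^61 ≡ 113·16·48·42·94 ≡ 94 (mod 143)

94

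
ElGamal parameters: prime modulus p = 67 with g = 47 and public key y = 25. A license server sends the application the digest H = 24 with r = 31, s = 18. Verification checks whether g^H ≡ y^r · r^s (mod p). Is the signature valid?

Left side g^H mod p:
47^2 = 2209 ≡ 65
47^4 ≡ 65^2 = 4225 ≡ 4
47^8 ≡ 4^2 = 16
47^16 ≡ 16^2 = 256 ≡ 55
24 = 16 + 8, so 47^24 ≡ 55·16 ≡ 9 (mod 67)
Right side y^r · r^s mod p:
25^2 = 625 ≡ 22
25^4 ≡ 22^2 = 484 ≡ 15
25^8 ≡ 15^2 = 225 ≡ 24
25^16 ≡ 24^2 = 576 ≡ 40
31 = 16 + 8 + 4 + 2 + 1, so 25^31 ≡ 40·24·15·22·25 ≡ 64 (mod 67)
31^2 = 961 ≡ 23
31^4 ≡ 23^2 = 529 ≡ 60
31^8 ≡ 60^2 = 3600 ≡ 49
31^16 ≡ 49^2 = 2401 ≡ 56
18 = 16 + 2, so 31^18 ≡ 56·23 ≡ 15 (mod 67)
64·15 = 960 ≡ 22 (mod 67)
9 ≠ 22, so verification fails.

invalid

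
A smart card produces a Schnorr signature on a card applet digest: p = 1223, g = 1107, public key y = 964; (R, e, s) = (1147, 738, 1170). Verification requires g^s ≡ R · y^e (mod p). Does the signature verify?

g^s mod p:
Squares mod 1223: 1107^1≡1107, 1107^2≡3, 1107^4≡9, 1107^8≡81, 1107^16≡446, 1107^32≡790, 1107^64≡370, 1107^128≡1147, 1107^256≡884, 1107^512≡1182, 1107^1024≡458
1170 = 1024 + 128 + 16 + 2, so 1107^1170 ≡ 458·1147·446·3 ≡ 1182 (mod 1223)
R · y^e mod p:
Squares mod 1223: 964^1≡964, 964^2≡1039, 964^4≡835, 964^8≡115, 964^16≡995, 964^32≡618, 964^64≡348, 964^128≡27, 964^256≡729, 964^512≡659
738 = 512 + 128 + 64 + 32 + 2, so 964^738 ≡ 659·27·348·618·1039 ≡ 151 (mod 1223)
1147·151 = 173197 ≡ 754 (mod 1223)
1182 ≠ 754; the check fails.

does not verify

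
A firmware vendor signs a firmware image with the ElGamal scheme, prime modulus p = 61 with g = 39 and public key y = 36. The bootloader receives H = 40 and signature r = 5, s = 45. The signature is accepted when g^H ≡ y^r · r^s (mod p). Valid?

yes

Left side g^H mod p:
Squares mod 61: 39^1≡39, 39^2≡57, 39^4≡16, 39^8≡12, 39^16≡22, 39^32≡57
40 = 32 + 8, so 39^40 ≡ 57·12 ≡ 13 (mod 61)
Right side y^r · r^s mod p:
Squares mod 61: 36^1≡36, 36^2≡15, 36^4≡42
5 = 4 + 1, so 36^5 ≡ 42·36 ≡ 48 (mod 61)
Squares mod 61: 5^1≡5, 5^2≡25, 5^4≡15, 5^8≡42, 5^16≡56, 5^32≡25
45 = 32 + 8 + 4 + 1, so 5^45 ≡ 25·42·15·5 ≡ 60 (mod 61)
48·60 = 2880 ≡ 13 (mod 61)
13 ≡ 13 (mod 61), so the signature is genuine.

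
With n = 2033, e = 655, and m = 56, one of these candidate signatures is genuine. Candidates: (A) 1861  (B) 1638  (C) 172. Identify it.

A

Candidate A: Squares mod 2033: 1861^1≡1861, 1861^2≡1122, 1861^4≡457, 1861^8≡1483, 1861^16≡1616, 1861^32≡1084, 1861^64≡2015, 1861^128≡324, 1861^256≡1293, 1861^512≡723; 655 = 512 + 128 + 8 + 4 + 2 + 1, so 1861^655 ≡ 723·324·1483·457·1122·1861 ≡ 56 (mod 2033)
  → matches m = 56
Candidate B: Squares mod 2033: 1638^1≡1638, 1638^2≡1517, 1638^4≡1966, 1638^8≡423, 1638^16≡25, 1638^32≡625, 1638^64≡289, 1638^128≡168, 1638^256≡1795, 1638^512≡1753; 655 = 512 + 128 + 8 + 4 + 2 + 1, so 1638^655 ≡ 1753·168·423·1966·1517·1638 ≡ 481 (mod 2033)
Candidate C: Squares mod 2033: 172^1≡172, 172^2≡1122, 172^4≡457, 172^8≡1483, 172^16≡1616, 172^32≡1084, 172^64≡2015, 172^128≡324, 172^256≡1293, 172^512≡723; 655 = 512 + 128 + 8 + 4 + 2 + 1, so 172^655 ≡ 723·324·1483·457·1122·172 ≡ 1977 (mod 2033)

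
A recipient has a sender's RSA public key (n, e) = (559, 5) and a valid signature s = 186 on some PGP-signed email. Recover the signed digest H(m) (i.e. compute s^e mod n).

23

s^5 mod 559 = 23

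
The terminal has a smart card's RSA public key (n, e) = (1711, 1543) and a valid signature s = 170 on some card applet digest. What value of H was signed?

s^1543 mod 1711 = 1531

1531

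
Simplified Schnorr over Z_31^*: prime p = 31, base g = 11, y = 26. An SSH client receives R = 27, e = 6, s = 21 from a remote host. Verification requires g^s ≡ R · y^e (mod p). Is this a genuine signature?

genuine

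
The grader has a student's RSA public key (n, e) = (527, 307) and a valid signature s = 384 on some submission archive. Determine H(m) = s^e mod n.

s^307 mod 527 = 303

303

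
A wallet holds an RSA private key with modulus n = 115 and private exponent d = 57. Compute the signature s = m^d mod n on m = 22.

m^2 ≡ 22^2 = 484 ≡ 24
m^4 ≡ 24^2 = 576 ≡ 1
m^8 ≡ 1^2 = 1
m^16 ≡ 1^2 = 1
m^32 ≡ 1^2 = 1
57 = 32 + 16 + 8 + 1, so m^57 ≡ 1·1·1·22 ≡ 22 (mod 115)

22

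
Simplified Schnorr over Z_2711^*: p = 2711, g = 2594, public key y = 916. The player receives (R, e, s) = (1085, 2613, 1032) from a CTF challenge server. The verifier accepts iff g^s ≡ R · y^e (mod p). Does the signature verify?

does not verify

g^s mod p:
2594^1032 mod 2711 = 1813
R · y^e mod p:
916^2613 mod 2711 = 32
1085·32 = 34720 ≡ 2188 (mod 2711)
1813 ≠ 2188; the check fails.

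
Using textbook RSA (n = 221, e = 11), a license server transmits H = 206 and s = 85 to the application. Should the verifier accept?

reject

s^2 ≡ 85^2 = 7225 ≡ 153
s^4 ≡ 153^2 = 23409 ≡ 204
s^8 ≡ 204^2 = 41616 ≡ 68
11 = 8 + 2 + 1, so s^11 ≡ 68·153·85 ≡ 119 (mod 221)
119 ≠ 206, so verification fails.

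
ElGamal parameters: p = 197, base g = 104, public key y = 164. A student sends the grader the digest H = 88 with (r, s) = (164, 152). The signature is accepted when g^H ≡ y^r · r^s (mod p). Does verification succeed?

passes

Left side g^H mod p:
104^2 = 10816 ≡ 178
104^4 ≡ 178^2 = 31684 ≡ 164
104^8 ≡ 164^2 = 26896 ≡ 104
104^16 ≡ 104^2 = 10816 ≡ 178
104^32 ≡ 178^2 = 31684 ≡ 164
104^64 ≡ 164^2 = 26896 ≡ 104
88 = 64 + 16 + 8, so 104^88 ≡ 104·178·104 ≡ 164 (mod 197)
Right side y^r · r^s mod p:
164^2 = 26896 ≡ 104
164^4 ≡ 104^2 = 10816 ≡ 178
164^8 ≡ 178^2 = 31684 ≡ 164
164^16 ≡ 164^2 = 26896 ≡ 104
164^32 ≡ 104^2 = 10816 ≡ 178
164^64 ≡ 178^2 = 31684 ≡ 164
164^128 ≡ 164^2 = 26896 ≡ 104
164 = 128 + 32 + 4, so 164^164 ≡ 104·178·178 ≡ 114 (mod 197)
164^2 = 26896 ≡ 104
164^4 ≡ 104^2 = 10816 ≡ 178
164^8 ≡ 178^2 = 31684 ≡ 164
164^16 ≡ 164^2 = 26896 ≡ 104
164^32 ≡ 104^2 = 10816 ≡ 178
164^64 ≡ 178^2 = 31684 ≡ 164
164^128 ≡ 164^2 = 26896 ≡ 104
152 = 128 + 16 + 8, so 164^152 ≡ 104·104·164 ≡ 36 (mod 197)
114·36 = 4104 ≡ 164 (mod 197)
164 ≡ 164 (mod 197), so the signature is genuine.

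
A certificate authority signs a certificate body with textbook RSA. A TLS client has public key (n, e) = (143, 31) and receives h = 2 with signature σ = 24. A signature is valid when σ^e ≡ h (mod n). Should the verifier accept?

σ^31 mod 143 = 2
2 = h, so the signature checks out.

accept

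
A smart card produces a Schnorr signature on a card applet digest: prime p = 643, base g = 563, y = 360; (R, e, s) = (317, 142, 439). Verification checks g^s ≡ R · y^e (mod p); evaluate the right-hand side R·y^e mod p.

96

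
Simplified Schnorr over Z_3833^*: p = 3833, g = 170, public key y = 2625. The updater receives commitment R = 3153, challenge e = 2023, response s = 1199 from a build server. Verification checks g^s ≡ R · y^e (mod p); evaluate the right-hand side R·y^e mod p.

589

2625^2 = 6890625 ≡ 2724
2625^4 ≡ 2724^2 = 7420176 ≡ 3321
2625^8 ≡ 3321^2 = 11029041 ≡ 1500
2625^16 ≡ 1500^2 = 2250000 ≡ 29
2625^32 ≡ 29^2 = 841
2625^64 ≡ 841^2 = 707281 ≡ 2009
2625^128 ≡ 2009^2 = 4036081 ≡ 3765
2625^256 ≡ 3765^2 = 14175225 ≡ 791
2625^512 ≡ 791^2 = 625681 ≡ 902
2625^1024 ≡ 902^2 = 813604 ≡ 1008
2023 = 1024 + 512 + 256 + 128 + 64 + 32 + 4 + 2 + 1, so 2625^2023 ≡ 1008·902·791·3765·2009·841·3321·2724·2625 ≡ 3229 (mod 3833)
R · y^e ≡ 3153·3229 = 10181037 ≡ 589 (mod 3833)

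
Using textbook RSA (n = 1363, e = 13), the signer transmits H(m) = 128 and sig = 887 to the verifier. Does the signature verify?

sig^2 ≡ 887^2 = 786769 ≡ 318
sig^4 ≡ 318^2 = 101124 ≡ 262
sig^8 ≡ 262^2 = 68644 ≡ 494
13 = 8 + 4 + 1, so sig^13 ≡ 494·262·887 ≡ 1235 (mod 1363)
The recovered value 1235 does not match the digest 128.

does not verify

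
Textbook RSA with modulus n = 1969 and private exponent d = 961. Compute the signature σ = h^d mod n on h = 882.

1102

h^2 ≡ 882^2 = 777924 ≡ 169
h^4 ≡ 169^2 = 28561 ≡ 995
h^8 ≡ 995^2 = 990025 ≡ 1587
h^16 ≡ 1587^2 = 2518569 ≡ 218
h^32 ≡ 218^2 = 47524 ≡ 268
h^64 ≡ 268^2 = 71824 ≡ 940
h^128 ≡ 940^2 = 883600 ≡ 1488
h^256 ≡ 1488^2 = 2214144 ≡ 988
h^512 ≡ 988^2 = 976144 ≡ 1489
961 = 512 + 256 + 128 + 64 + 1, so h^961 ≡ 1489·988·1488·940·882 ≡ 1102 (mod 1969)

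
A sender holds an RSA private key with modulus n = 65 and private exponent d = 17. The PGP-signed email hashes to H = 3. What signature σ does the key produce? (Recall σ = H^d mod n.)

48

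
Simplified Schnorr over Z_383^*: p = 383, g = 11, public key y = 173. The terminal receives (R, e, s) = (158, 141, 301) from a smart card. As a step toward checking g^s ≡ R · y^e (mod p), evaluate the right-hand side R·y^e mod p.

178

173^2 = 29929 ≡ 55
173^4 ≡ 55^2 = 3025 ≡ 344
173^8 ≡ 344^2 = 118336 ≡ 372
173^16 ≡ 372^2 = 138384 ≡ 121
173^32 ≡ 121^2 = 14641 ≡ 87
173^64 ≡ 87^2 = 7569 ≡ 292
173^128 ≡ 292^2 = 85264 ≡ 238
141 = 128 + 8 + 4 + 1, so 173^141 ≡ 238·372·344·173 ≡ 69 (mod 383)
R · y^e ≡ 158·69 = 10902 ≡ 178 (mod 383)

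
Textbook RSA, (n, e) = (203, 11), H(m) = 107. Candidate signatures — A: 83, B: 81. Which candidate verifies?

Candidate A: 83^2 = 6889 ≡ 190; 83^4 ≡ 190^2 = 36100 ≡ 169; 83^8 ≡ 169^2 = 28561 ≡ 141; 11 = 8 + 2 + 1, so 83^11 ≡ 141·190·83 ≡ 111 (mod 203)
Candidate B: 81^2 = 6561 ≡ 65; 81^4 ≡ 65^2 = 4225 ≡ 165; 81^8 ≡ 165^2 = 27225 ≡ 23; 11 = 8 + 2 + 1, so 81^11 ≡ 23·65·81 ≡ 107 (mod 203)
  → matches H(m) = 107

B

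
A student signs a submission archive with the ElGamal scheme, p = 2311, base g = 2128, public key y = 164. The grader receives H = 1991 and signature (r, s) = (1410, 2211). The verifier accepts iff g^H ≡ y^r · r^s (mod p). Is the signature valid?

Left side g^H mod p:
Squares mod 2311: 2128^1≡2128, 2128^2≡1135, 2128^4≡998, 2128^8≡2274, 2128^16≡1369, 2128^32≡2251, 2128^64≡1289, 2128^128≡2223, 2128^256≡811, 2128^512≡1397, 2128^1024≡1125
1991 = 1024 + 512 + 256 + 128 + 64 + 4 + 2 + 1, so 2128^1991 ≡ 1125·1397·811·2223·1289·998·1135·2128 ≡ 2285 (mod 2311)
Right side y^r · r^s mod p:
Squares mod 2311: 164^1≡164, 164^2≡1475, 164^4≡974, 164^8≡1166, 164^16≡688, 164^32≡1900, 164^64≡218, 164^128≡1304, 164^256≡1831, 164^512≡1611, 164^1024≡68
1410 = 1024 + 256 + 128 + 2, so 164^1410 ≡ 68·1831·1304·1475 ≡ 1863 (mod 2311)
Squares mod 2311: 1410^1≡1410, 1410^2≡640, 1410^4≡553, 1410^8≡757, 1410^16≡2232, 1410^32≡1619, 1410^64≡487, 1410^128≡1447, 1410^256≡43, 1410^512≡1849, 1410^1024≡832, 1410^2048≡1235
2211 = 2048 + 128 + 32 + 2 + 1, so 1410^2211 ≡ 1235·1447·1619·640·1410 ≡ 2006 (mod 2311)
1863·2006 = 3737178 ≡ 291 (mod 2311)
2285 ≠ 291, so verification fails.

invalid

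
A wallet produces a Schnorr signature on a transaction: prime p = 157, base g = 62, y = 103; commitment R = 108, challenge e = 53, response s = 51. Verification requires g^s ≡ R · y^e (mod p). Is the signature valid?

g^s mod p:
62^2 = 3844 ≡ 76
62^4 ≡ 76^2 = 5776 ≡ 124
62^8 ≡ 124^2 = 15376 ≡ 147
62^16 ≡ 147^2 = 21609 ≡ 100
62^32 ≡ 100^2 = 10000 ≡ 109
51 = 32 + 16 + 2 + 1, so 62^51 ≡ 109·100·76·62 ≡ 134 (mod 157)
R · y^e mod p:
103^2 = 10609 ≡ 90
103^4 ≡ 90^2 = 8100 ≡ 93
103^8 ≡ 93^2 = 8649 ≡ 14
103^16 ≡ 14^2 = 196 ≡ 39
103^32 ≡ 39^2 = 1521 ≡ 108
53 = 32 + 16 + 4 + 1, so 103^53 ≡ 108·39·93·103 ≡ 103 (mod 157)
108·103 = 11124 ≡ 134 (mod 157)
134 ≡ 134 (mod 157); signature holds.

valid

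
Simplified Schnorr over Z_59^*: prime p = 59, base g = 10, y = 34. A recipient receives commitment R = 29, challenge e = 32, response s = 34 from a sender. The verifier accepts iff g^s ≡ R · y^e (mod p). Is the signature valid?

g^s mod p:
10^34 mod 59 = 5
R · y^e mod p:
34^32 mod 59 = 49
29·49 = 1421 ≡ 5 (mod 59)
5 ≡ 5 (mod 59); signature holds.

valid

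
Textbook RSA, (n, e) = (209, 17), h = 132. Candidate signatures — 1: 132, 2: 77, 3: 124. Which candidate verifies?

Candidate 1: 132^17 mod 209 = 132
  → matches h = 132
Candidate 2: 77^17 mod 209 = 77
Candidate 3: 124^17 mod 209 = 97

1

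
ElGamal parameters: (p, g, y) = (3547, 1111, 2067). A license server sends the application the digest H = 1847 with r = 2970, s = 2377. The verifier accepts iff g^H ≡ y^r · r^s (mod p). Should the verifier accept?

Left side g^H mod p:
1111^2 = 1234321 ≡ 3512
1111^4 ≡ 3512^2 = 12334144 ≡ 1225
1111^8 ≡ 1225^2 = 1500625 ≡ 244
1111^16 ≡ 244^2 = 59536 ≡ 2784
1111^32 ≡ 2784^2 = 7750656 ≡ 461
1111^64 ≡ 461^2 = 212521 ≡ 3248
1111^128 ≡ 3248^2 = 10549504 ≡ 726
1111^256 ≡ 726^2 = 527076 ≡ 2120
1111^512 ≡ 2120^2 = 4494400 ≡ 351
1111^1024 ≡ 351^2 = 123201 ≡ 2603
1847 = 1024 + 512 + 256 + 32 + 16 + 4 + 2 + 1, so 1111^1847 ≡ 2603·351·2120·461·2784·1225·3512·1111 ≡ 3167 (mod 3547)
Right side y^r · r^s mod p:
2067^2 = 4272489 ≡ 1901
2067^4 ≡ 1901^2 = 3613801 ≡ 2955
2067^8 ≡ 2955^2 = 8732025 ≡ 2858
2067^16 ≡ 2858^2 = 8168164 ≡ 2970
2067^32 ≡ 2970^2 = 8820900 ≡ 3058
2067^64 ≡ 3058^2 = 9351364 ≡ 1472
2067^128 ≡ 1472^2 = 2166784 ≡ 3114
2067^256 ≡ 3114^2 = 9696996 ≡ 3045
2067^512 ≡ 3045^2 = 9272025 ≡ 167
2067^1024 ≡ 167^2 = 27889 ≡ 3060
2067^2048 ≡ 3060^2 = 9363600 ≡ 3067
2970 = 2048 + 512 + 256 + 128 + 16 + 8 + 2, so 2067^2970 ≡ 3067·167·3045·3114·2970·2858·1901 ≡ 105 (mod 3547)
2970^2 = 8820900 ≡ 3058
2970^4 ≡ 3058^2 = 9351364 ≡ 1472
2970^8 ≡ 1472^2 = 2166784 ≡ 3114
2970^16 ≡ 3114^2 = 9696996 ≡ 3045
2970^32 ≡ 3045^2 = 9272025 ≡ 167
2970^64 ≡ 167^2 = 27889 ≡ 3060
2970^128 ≡ 3060^2 = 9363600 ≡ 3067
2970^256 ≡ 3067^2 = 9406489 ≡ 3392
2970^512 ≡ 3392^2 = 11505664 ≡ 2743
2970^1024 ≡ 2743^2 = 7524049 ≡ 862
2970^2048 ≡ 862^2 = 743044 ≡ 1721
2377 = 2048 + 256 + 64 + 8 + 1, so 2970^2377 ≡ 1721·3392·3060·3114·2970 ≡ 672 (mod 3547)
105·672 = 70560 ≡ 3167 (mod 3547)
3167 ≡ 3167 (mod 3547), so the signature is genuine.

accept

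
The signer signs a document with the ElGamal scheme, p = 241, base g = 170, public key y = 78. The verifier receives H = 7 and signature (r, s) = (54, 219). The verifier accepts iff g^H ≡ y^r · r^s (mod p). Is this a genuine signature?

Left side g^H mod p:
Squares mod 241: 170^1≡170, 170^2≡221, 170^4≡159
7 = 4 + 2 + 1, so 170^7 ≡ 159·221·170 ≡ 204 (mod 241)
Right side y^r · r^s mod p:
Squares mod 241: 78^1≡78, 78^2≡59, 78^4≡107, 78^8≡122, 78^16≡183, 78^32≡231
54 = 32 + 16 + 4 + 2, so 78^54 ≡ 231·183·107·59 ≡ 27 (mod 241)
Squares mod 241: 54^1≡54, 54^2≡24, 54^4≡94, 54^8≡160, 54^16≡54, 54^32≡24, 54^64≡94, 54^128≡160
219 = 128 + 64 + 16 + 8 + 2 + 1, so 54^219 ≡ 160·94·54·160·24·54 ≡ 205 (mod 241)
27·205 = 5535 ≡ 233 (mod 241)
204 ≠ 233, so verification fails.

forged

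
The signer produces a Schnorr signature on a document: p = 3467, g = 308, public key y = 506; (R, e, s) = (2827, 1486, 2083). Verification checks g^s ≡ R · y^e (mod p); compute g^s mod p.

3458

308^2 = 94864 ≡ 1255
308^4 ≡ 1255^2 = 1575025 ≡ 1007
308^8 ≡ 1007^2 = 1014049 ≡ 1685
308^16 ≡ 1685^2 = 2839225 ≡ 3219
308^32 ≡ 3219^2 = 10361961 ≡ 2565
308^64 ≡ 2565^2 = 6579225 ≡ 2326
308^128 ≡ 2326^2 = 5410276 ≡ 1756
308^256 ≡ 1756^2 = 3083536 ≡ 1373
308^512 ≡ 1373^2 = 1885129 ≡ 2548
308^1024 ≡ 2548^2 = 6492304 ≡ 2080
308^2048 ≡ 2080^2 = 4326400 ≡ 3051
2083 = 2048 + 32 + 2 + 1, so 308^2083 ≡ 3051·2565·1255·308 ≡ 3458 (mod 3467)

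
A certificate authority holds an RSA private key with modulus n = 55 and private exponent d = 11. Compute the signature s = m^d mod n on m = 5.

5

m^11 mod 55 = 5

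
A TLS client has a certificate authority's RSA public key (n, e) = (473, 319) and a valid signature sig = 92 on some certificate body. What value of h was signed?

135

Squares mod 473: sig^1≡92, sig^2≡423, sig^4≡135, sig^8≡251, sig^16≡92, sig^32≡423, sig^64≡135, sig^128≡251, sig^256≡92
319 = 256 + 32 + 16 + 8 + 4 + 2 + 1, so sig^319 ≡ 92·423·92·251·135·423·92 ≡ 135 (mod 473)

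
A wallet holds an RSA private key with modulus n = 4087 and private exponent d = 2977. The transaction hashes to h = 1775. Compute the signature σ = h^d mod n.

Squares mod 4087: h^1≡1775, h^2≡3635, h^4≡4041, h^8≡2116, h^16≡2191, h^32≡2343, h^64≡808, h^128≡3031, h^256≡3472, h^512≡2221, h^1024≡3919, h^2048≡3702
2977 = 2048 + 512 + 256 + 128 + 32 + 1, so h^2977 ≡ 3702·2221·3472·3031·2343·1775 ≡ 1396 (mod 4087)

1396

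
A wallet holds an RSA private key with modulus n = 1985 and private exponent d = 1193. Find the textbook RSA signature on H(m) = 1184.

(H(m))^2 ≡ 1184^2 = 1401856 ≡ 446
(H(m))^4 ≡ 446^2 = 198916 ≡ 416
(H(m))^8 ≡ 416^2 = 173056 ≡ 361
(H(m))^16 ≡ 361^2 = 130321 ≡ 1296
(H(m))^32 ≡ 1296^2 = 1679616 ≡ 306
(H(m))^64 ≡ 306^2 = 93636 ≡ 341
(H(m))^128 ≡ 341^2 = 116281 ≡ 1151
(H(m))^256 ≡ 1151^2 = 1324801 ≡ 806
(H(m))^512 ≡ 806^2 = 649636 ≡ 541
(H(m))^1024 ≡ 541^2 = 292681 ≡ 886
1193 = 1024 + 128 + 32 + 8 + 1, so (H(m))^1193 ≡ 886·1151·306·361·1184 ≡ 264 (mod 1985)

264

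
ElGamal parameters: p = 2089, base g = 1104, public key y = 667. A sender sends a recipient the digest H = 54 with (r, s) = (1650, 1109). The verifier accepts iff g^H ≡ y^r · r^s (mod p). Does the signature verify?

does not verify

Left side g^H mod p:
1104^54 mod 2089 = 511
Right side y^r · r^s mod p:
667^1650 mod 2089 = 529
1650^1109 mod 2089 = 667
529·667 = 352843 ≡ 1891 (mod 2089)
511 ≠ 1891, so verification fails.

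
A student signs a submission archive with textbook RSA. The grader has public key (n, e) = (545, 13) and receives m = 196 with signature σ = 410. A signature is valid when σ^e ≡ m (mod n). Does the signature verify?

σ^2 ≡ 410^2 = 168100 ≡ 240
σ^4 ≡ 240^2 = 57600 ≡ 375
σ^8 ≡ 375^2 = 140625 ≡ 15
13 = 8 + 4 + 1, so σ^13 ≡ 15·375·410 ≡ 355 (mod 545)
The recovered value 355 does not match the digest 196.

does not verify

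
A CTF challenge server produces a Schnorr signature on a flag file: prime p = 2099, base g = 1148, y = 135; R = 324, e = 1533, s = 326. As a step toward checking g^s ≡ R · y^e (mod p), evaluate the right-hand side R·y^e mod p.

135^2 = 18225 ≡ 1433
135^4 ≡ 1433^2 = 2053489 ≡ 667
135^8 ≡ 667^2 = 444889 ≡ 2000
135^16 ≡ 2000^2 = 4000000 ≡ 1405
135^32 ≡ 1405^2 = 1974025 ≡ 965
135^64 ≡ 965^2 = 931225 ≡ 1368
135^128 ≡ 1368^2 = 1871424 ≡ 1215
135^256 ≡ 1215^2 = 1476225 ≡ 628
135^512 ≡ 628^2 = 394384 ≡ 1871
135^1024 ≡ 1871^2 = 3500641 ≡ 1608
1533 = 1024 + 256 + 128 + 64 + 32 + 16 + 8 + 4 + 1, so 135^1533 ≡ 1608·628·1215·1368·965·1405·2000·667·135 ≡ 123 (mod 2099)
R · y^e ≡ 324·123 = 39852 ≡ 2070 (mod 2099)

2070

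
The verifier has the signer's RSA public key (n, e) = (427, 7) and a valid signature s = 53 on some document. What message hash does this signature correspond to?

333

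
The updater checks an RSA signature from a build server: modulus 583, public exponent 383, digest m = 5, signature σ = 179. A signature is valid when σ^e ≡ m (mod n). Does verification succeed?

σ^2 ≡ 179^2 = 32041 ≡ 559
σ^4 ≡ 559^2 = 312481 ≡ 576
σ^8 ≡ 576^2 = 331776 ≡ 49
σ^16 ≡ 49^2 = 2401 ≡ 69
σ^32 ≡ 69^2 = 4761 ≡ 97
σ^64 ≡ 97^2 = 9409 ≡ 81
σ^128 ≡ 81^2 = 6561 ≡ 148
σ^256 ≡ 148^2 = 21904 ≡ 333
383 = 256 + 64 + 32 + 16 + 8 + 4 + 2 + 1, so σ^383 ≡ 333·81·97·69·49·576·559·179 ≡ 5 (mod 583)
5 = m, so the signature checks out.

passes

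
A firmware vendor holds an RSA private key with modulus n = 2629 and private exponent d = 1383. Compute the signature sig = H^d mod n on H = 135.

H^1383 mod 2629 = 27

27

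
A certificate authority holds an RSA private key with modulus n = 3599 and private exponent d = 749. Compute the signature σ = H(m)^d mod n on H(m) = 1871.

Squares mod 3599: (H(m))^1≡1871, (H(m))^2≡2413, (H(m))^4≡2986, (H(m))^8≡1473, (H(m))^16≡3131, (H(m))^32≡3084, (H(m))^64≡2498, (H(m))^128≡2937, (H(m))^256≡2765, (H(m))^512≡949
749 = 512 + 128 + 64 + 32 + 8 + 4 + 1, so (H(m))^749 ≡ 949·2937·2498·3084·1473·2986·1871 ≡ 1955 (mod 3599)

1955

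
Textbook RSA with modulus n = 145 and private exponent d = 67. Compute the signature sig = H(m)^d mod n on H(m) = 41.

46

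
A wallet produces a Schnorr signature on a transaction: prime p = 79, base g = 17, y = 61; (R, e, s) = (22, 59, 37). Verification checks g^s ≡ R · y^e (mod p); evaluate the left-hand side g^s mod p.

41

17^2 = 289 ≡ 52
17^4 ≡ 52^2 = 2704 ≡ 18
17^8 ≡ 18^2 = 324 ≡ 8
17^16 ≡ 8^2 = 64
17^32 ≡ 64^2 = 4096 ≡ 67
37 = 32 + 4 + 1, so 17^37 ≡ 67·18·17 ≡ 41 (mod 79)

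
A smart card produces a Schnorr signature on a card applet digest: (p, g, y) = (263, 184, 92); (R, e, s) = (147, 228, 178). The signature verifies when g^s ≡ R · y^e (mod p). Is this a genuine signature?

genuine

g^s mod p:
184^2 = 33856 ≡ 192
184^4 ≡ 192^2 = 36864 ≡ 44
184^8 ≡ 44^2 = 1936 ≡ 95
184^16 ≡ 95^2 = 9025 ≡ 83
184^32 ≡ 83^2 = 6889 ≡ 51
184^64 ≡ 51^2 = 2601 ≡ 234
184^128 ≡ 234^2 = 54756 ≡ 52
178 = 128 + 32 + 16 + 2, so 184^178 ≡ 52·51·83·192 ≡ 13 (mod 263)
R · y^e mod p:
92^2 = 8464 ≡ 48
92^4 ≡ 48^2 = 2304 ≡ 200
92^8 ≡ 200^2 = 40000 ≡ 24
92^16 ≡ 24^2 = 576 ≡ 50
92^32 ≡ 50^2 = 2500 ≡ 133
92^64 ≡ 133^2 = 17689 ≡ 68
92^128 ≡ 68^2 = 4624 ≡ 153
228 = 128 + 64 + 32 + 4, so 92^228 ≡ 153·68·133·200 ≡ 179 (mod 263)
147·179 = 26313 ≡ 13 (mod 263)
13 ≡ 13 (mod 263); signature holds.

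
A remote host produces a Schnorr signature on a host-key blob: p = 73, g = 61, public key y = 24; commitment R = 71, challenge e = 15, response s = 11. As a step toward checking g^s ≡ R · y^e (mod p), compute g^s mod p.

61^2 = 3721 ≡ 71
61^4 ≡ 71^2 = 5041 ≡ 4
61^8 ≡ 4^2 = 16
11 = 8 + 2 + 1, so 61^11 ≡ 16·71·61 ≡ 19 (mod 73)

19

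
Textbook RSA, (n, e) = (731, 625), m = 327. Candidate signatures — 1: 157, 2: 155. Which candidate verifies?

Candidate 1: Squares mod 731: 157^1≡157, 157^2≡526, 157^4≡358, 157^8≡239, 157^16≡103, 157^32≡375, 157^64≡273, 157^128≡698, 157^256≡358, 157^512≡239; 625 = 512 + 64 + 32 + 16 + 1, so 157^625 ≡ 239·273·375·103·157 ≡ 327 (mod 731)
  → matches m = 327
Candidate 2: Squares mod 731: 155^1≡155, 155^2≡633, 155^4≡101, 155^8≡698, 155^16≡358, 155^32≡239, 155^64≡103, 155^128≡375, 155^256≡273, 155^512≡698; 625 = 512 + 64 + 32 + 16 + 1, so 155^625 ≡ 698·103·239·358·155 ≡ 631 (mod 731)

1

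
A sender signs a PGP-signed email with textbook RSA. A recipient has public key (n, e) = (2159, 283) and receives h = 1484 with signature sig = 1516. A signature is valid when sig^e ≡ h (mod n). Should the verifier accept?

reject

sig^283 mod 2159 = 1520
sig^283 mod 2159 = 1520, but h = 1484.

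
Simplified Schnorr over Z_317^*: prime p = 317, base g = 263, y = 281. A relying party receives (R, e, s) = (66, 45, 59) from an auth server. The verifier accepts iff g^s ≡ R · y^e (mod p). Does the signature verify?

does not verify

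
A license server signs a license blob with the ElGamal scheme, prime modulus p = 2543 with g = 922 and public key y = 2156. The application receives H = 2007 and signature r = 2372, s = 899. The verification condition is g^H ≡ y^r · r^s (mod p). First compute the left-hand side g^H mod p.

1098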